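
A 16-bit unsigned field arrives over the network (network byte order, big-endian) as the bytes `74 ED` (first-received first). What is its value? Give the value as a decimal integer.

Big-endian stores the most-significant byte at the lowest address.
The bytes are already most-significant first: 0x74ED.
0x74ED = 29933.

29933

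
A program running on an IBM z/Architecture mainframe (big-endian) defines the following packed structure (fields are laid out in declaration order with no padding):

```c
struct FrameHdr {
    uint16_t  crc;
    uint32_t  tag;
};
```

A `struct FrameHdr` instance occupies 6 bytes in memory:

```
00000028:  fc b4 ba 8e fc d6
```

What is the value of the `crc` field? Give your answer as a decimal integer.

`crc` is the first field, at byte offset 0, occupying 2 bytes.
Bytes at offsets 0..1: FC B4.
Big-endian stores the most-significant byte at the lowest address.
The bytes are already most-significant first: 0xFCB4.
0xFCB4 = 64692.

64692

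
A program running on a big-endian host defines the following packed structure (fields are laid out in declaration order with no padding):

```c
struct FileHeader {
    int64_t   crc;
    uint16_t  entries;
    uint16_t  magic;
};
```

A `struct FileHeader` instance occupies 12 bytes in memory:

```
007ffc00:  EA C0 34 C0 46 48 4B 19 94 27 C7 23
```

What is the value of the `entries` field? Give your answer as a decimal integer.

`entries` follows `crc` (8 bytes), so it starts at byte offset 8 and occupies 2 bytes.
Bytes at offsets 8..9: 94 27.
Big-endian stores the most-significant byte at the lowest address.
The bytes are already most-significant first: 0x9427.
0x9427 = 37927.

37927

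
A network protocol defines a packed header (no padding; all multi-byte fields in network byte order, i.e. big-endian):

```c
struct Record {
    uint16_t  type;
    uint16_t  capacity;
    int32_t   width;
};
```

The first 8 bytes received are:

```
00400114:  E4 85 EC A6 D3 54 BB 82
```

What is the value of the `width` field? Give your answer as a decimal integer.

`width` follows `type` (2 B), `capacity` (2 B), so it starts at offset 2 + 2 = 4 and occupies 4 bytes.
Bytes at offsets 4..7: D3 54 BB 82.
Big-endian stores the most-significant byte at the lowest address.
The bytes are already most-significant first: 0xD354BB82.
Top bit is set, so as a signed 32-bit value this is 0xD354BB82 − 2^32 = -749421694.

-749421694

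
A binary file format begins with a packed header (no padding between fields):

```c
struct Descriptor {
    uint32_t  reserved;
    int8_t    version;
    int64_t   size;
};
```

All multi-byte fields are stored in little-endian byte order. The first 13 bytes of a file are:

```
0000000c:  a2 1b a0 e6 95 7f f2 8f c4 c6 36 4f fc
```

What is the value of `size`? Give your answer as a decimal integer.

-265933625662377345

`size` follows `reserved` (4 B), `version` (1 B), so it starts at offset 4 + 1 = 5 and occupies 8 bytes.
Bytes at offsets 5..12: 7F F2 8F C4 C6 36 4F FC.
Little-endian stores the least-significant byte at the lowest address.
Reassemble most-significant byte first: FC 4F 36 C6 C4 8F F2 7F → 0xFC4F36C6C48FF27F.
Top bit is set, so as a signed 64-bit value this is 0xFC4F36C6C48FF27F − 2^64 = -265933625662377345.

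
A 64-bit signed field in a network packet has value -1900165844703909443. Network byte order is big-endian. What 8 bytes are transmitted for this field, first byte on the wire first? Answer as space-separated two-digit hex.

E5 A1 41 3B 54 17 E9 BD

Two's complement of -1900165844703909443 in 64 bits: 1900165844703909443 = 0x1A5EBEC4ABE81643; invert → 0xE5A1413B5417E9BC; add 1 → 0xE5A1413B5417E9BD.
Split into bytes (most-significant first): E5 A1 41 3B 54 17 E9 BD.
Big-endian stores the most-significant byte at the lowest address.
So the memory order matches the most-significant-first order: E5 A1 41 3B 54 17 E9 BD.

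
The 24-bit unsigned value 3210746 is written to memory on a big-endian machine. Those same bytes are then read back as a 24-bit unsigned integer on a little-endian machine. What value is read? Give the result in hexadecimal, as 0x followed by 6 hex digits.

3210746 in 24-bit hexadecimal is 0x30FDFA.
Stored big-endian, the bytes at ascending addresses are 30 FD FA.
Read back as little-endian, the first byte is least significant, giving 0xFAFD30.

0xFAFD30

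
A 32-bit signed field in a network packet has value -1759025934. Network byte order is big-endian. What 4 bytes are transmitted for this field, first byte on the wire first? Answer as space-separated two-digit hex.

Two's complement of -1759025934 in 32 bits: 1759025934 = 0x68D89B0E; invert → 0x972764F1; add 1 → 0x972764F2.
Split into bytes (most-significant first): 97 27 64 F2.
Big-endian: lowest address holds the most-significant byte.
So the memory order matches the most-significant-first order: 97 27 64 F2.

97 27 64 F2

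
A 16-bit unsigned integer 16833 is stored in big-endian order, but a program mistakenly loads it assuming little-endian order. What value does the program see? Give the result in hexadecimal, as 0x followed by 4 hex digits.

0xC141

16833 in 16-bit hexadecimal is 0x41C1.
Stored big-endian, the bytes at ascending addresses are 41 C1.
Read back as little-endian, the first byte is least significant, giving 0xC141.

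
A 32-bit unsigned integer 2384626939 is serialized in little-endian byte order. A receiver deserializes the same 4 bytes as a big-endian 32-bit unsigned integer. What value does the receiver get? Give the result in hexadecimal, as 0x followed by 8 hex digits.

0xFB84228E

2384626939 in 32-bit hexadecimal is 0x8E2284FB.
Stored little-endian, the bytes at ascending addresses are FB 84 22 8E.
Read back as big-endian, the last byte is least significant, giving 0xFB84228E.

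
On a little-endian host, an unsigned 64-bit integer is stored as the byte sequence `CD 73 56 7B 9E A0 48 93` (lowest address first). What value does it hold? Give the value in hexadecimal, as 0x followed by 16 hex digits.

In little-endian order the low byte comes first in memory.
Reassemble most-significant byte first: 93 48 A0 9E 7B 56 73 CD → 0x9348A09E7B5673CD.

0x9348A09E7B5673CD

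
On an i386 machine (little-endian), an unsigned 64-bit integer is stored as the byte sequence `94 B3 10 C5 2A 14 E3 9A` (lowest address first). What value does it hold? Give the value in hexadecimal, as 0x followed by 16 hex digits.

0x9AE3142AC510B394

Little-endian stores the least-significant byte at the lowest address.
Reassemble most-significant byte first: 9A E3 14 2A C5 10 B3 94 → 0x9AE3142AC510B394.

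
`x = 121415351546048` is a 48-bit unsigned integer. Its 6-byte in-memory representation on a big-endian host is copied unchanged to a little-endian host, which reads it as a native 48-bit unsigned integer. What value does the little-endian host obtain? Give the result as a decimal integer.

211316253289838

121415351546048 in 48-bit hexadecimal is 0x6E6D36E630C0.
Stored big-endian, the bytes at ascending addresses are 6E 6D 36 E6 30 C0.
Read back as little-endian, the first byte is least significant, giving 0xC030E6366D6E.
0xC030E6366D6E = 211316253289838.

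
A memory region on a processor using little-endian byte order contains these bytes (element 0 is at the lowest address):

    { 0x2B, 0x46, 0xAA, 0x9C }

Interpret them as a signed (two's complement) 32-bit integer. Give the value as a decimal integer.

-1666562517

Little-endian: lowest address holds the least-significant byte.
Reassemble most-significant byte first: 9C AA 46 2B → 0x9CAA462B.
Top bit is set, so as a signed 32-bit value this is 0x9CAA462B − 2^32 = -1666562517.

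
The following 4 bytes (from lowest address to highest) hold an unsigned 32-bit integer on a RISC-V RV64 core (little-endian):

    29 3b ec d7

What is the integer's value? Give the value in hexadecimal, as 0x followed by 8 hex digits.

Little-endian: lowest address holds the least-significant byte.
Reassemble most-significant byte first: D7 EC 3B 29 → 0xD7EC3B29.

0xD7EC3B29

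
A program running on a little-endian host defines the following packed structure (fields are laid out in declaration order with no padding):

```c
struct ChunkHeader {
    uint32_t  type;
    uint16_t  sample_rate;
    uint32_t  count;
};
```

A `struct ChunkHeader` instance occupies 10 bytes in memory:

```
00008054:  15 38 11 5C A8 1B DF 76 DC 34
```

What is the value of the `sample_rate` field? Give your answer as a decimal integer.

7080

`sample_rate` follows `type` (4 bytes), so it starts at byte offset 4 and occupies 2 bytes.
Bytes at offsets 4..5: A8 1B.
Little-endian: lowest address holds the least-significant byte.
Reassemble most-significant byte first: 1B A8 → 0x1BA8.
0x1BA8 = 7080.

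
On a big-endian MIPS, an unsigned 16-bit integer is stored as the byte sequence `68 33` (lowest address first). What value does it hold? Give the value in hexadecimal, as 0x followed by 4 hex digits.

Big-endian: lowest address holds the most-significant byte.
The bytes are already most-significant first: 0x6833.

0x6833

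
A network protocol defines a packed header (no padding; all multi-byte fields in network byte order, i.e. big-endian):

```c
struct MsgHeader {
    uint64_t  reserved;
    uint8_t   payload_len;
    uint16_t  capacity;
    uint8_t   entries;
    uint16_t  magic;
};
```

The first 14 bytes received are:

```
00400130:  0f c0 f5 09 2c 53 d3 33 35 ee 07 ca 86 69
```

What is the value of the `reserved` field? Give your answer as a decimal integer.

`reserved` is the first field, at byte offset 0, occupying 8 bytes.
Bytes at offsets 0..7: 0F C0 F5 09 2C 53 D3 33.
In big-endian order the high byte comes first in memory.
The bytes are already most-significant first: 0x0FC0F5092C53D333.
0x0FC0F5092C53D333 = 1135176525844566835.

1135176525844566835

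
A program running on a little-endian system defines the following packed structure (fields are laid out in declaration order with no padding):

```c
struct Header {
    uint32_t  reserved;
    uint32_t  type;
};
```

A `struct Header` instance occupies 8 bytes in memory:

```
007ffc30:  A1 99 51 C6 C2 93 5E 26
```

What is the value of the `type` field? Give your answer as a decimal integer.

643732418

`type` follows `reserved` (4 bytes), so it starts at byte offset 4 and occupies 4 bytes.
Bytes at offsets 4..7: C2 93 5E 26.
Little-endian stores the least-significant byte at the lowest address.
Reassemble most-significant byte first: 26 5E 93 C2 → 0x265E93C2.
0x265E93C2 = 643732418.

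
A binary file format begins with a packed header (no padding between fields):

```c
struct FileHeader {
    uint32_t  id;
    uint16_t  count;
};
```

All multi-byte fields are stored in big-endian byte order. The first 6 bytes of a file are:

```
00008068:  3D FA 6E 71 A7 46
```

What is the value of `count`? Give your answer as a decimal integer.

42822

`count` follows `id` (4 bytes), so it starts at byte offset 4 and occupies 2 bytes.
Bytes at offsets 4..5: A7 46.
Big-endian stores the most-significant byte at the lowest address.
The bytes are already most-significant first: 0xA746.
0xA746 = 42822.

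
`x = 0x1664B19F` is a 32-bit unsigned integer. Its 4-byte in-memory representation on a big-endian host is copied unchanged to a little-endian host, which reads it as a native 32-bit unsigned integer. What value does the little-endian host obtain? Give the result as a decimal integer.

2679202838

Stored big-endian, the bytes at ascending addresses are 16 64 B1 9F.
Read back as little-endian, the first byte is least significant, giving 0x9FB16416.
0x9FB16416 = 2679202838.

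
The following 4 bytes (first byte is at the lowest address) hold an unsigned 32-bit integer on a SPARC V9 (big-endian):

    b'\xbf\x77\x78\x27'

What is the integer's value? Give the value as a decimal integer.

Big-endian stores the most-significant byte at the lowest address.
The bytes are already most-significant first: 0xBF777827.
0xBF777827 = 3212277799.

3212277799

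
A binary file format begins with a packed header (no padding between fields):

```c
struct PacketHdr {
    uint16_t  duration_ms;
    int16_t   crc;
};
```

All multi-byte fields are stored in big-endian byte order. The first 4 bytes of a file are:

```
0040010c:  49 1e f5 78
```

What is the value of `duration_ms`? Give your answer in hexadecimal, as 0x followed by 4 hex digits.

`duration_ms` is the first field, at byte offset 0, occupying 2 bytes.
Bytes at offsets 0..1: 49 1E.
Big-endian: lowest address holds the most-significant byte.
The bytes are already most-significant first: 0x491E.

0x491E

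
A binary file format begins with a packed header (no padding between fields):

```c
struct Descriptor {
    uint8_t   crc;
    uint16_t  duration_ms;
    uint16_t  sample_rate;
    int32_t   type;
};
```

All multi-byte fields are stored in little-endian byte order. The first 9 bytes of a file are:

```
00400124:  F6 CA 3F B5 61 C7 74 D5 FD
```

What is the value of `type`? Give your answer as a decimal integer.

-36342585

`type` follows `crc` (1 B), `duration_ms` (2 B), `sample_rate` (2 B), so it starts at offset 1 + 2 + 2 = 5 and occupies 4 bytes.
Bytes at offsets 5..8: C7 74 D5 FD.
Little-endian: lowest address holds the least-significant byte.
Reassemble most-significant byte first: FD D5 74 C7 → 0xFDD574C7.
Top bit is set, so as a signed 32-bit value this is 0xFDD574C7 − 2^32 = -36342585.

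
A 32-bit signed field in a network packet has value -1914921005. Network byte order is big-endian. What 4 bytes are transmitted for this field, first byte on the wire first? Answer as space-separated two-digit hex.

8D DC 9F D3

Two's complement of -1914921005 in 32 bits: 1914921005 = 0x7223602D; invert → 0x8DDC9FD2; add 1 → 0x8DDC9FD3.
Split into bytes (most-significant first): 8D DC 9F D3.
Big-endian stores the most-significant byte at the lowest address.
So the memory order matches the most-significant-first order: 8D DC 9F D3.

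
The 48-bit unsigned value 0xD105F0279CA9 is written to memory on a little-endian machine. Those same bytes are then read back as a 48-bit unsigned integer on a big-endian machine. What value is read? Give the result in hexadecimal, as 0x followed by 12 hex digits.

0xA99C27F005D1

Stored little-endian, the bytes at ascending addresses are A9 9C 27 F0 05 D1.
Read back as big-endian, the last byte is least significant, giving 0xA99C27F005D1.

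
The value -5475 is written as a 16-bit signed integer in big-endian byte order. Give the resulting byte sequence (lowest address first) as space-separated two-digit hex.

Two's complement of -5475 in 16 bits: 5475 = 0x1563; invert → 0xEA9C; add 1 → 0xEA9D.
Split into bytes (most-significant first): EA 9D.
Big-endian stores the most-significant byte at the lowest address.
So the memory order matches the most-significant-first order: EA 9D.

EA 9D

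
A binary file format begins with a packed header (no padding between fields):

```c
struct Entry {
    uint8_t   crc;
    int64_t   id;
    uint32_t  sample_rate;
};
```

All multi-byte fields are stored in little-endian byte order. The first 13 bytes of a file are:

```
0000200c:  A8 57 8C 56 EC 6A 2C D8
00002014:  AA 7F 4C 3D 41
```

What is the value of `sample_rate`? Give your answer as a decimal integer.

`sample_rate` follows `crc` (1 B), `id` (8 B), so it starts at offset 1 + 8 = 9 and occupies 4 bytes.
Bytes at offsets 9..12: 7F 4C 3D 41.
Little-endian stores the least-significant byte at the lowest address.
Reassemble most-significant byte first: 41 3D 4C 7F → 0x413D4C7F.
0x413D4C7F = 1094536319.

1094536319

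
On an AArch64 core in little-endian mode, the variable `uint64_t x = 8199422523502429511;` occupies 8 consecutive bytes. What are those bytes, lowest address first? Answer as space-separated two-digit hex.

8199422523502429511 in hexadecimal, padded to 64 bits, is 0x71CA3357BCB30547.
Split into bytes (most-significant first): 71 CA 33 57 BC B3 05 47.
Little-endian: lowest address holds the least-significant byte.
So at ascending addresses the bytes are 47 05 B3 BC 57 33 CA 71.

47 05 B3 BC 57 33 CA 71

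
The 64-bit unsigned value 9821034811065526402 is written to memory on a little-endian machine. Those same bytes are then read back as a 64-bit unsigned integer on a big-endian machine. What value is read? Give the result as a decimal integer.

9821034811065526402 in 64-bit hexadecimal is 0x884B5320684E6882.
Stored little-endian, the bytes at ascending addresses are 82 68 4E 68 20 53 4B 88.
Read back as big-endian, the last byte is least significant, giving 0x82684E6820534B88.
0x82684E6820534B88 = 9396846831634434952.

9396846831634434952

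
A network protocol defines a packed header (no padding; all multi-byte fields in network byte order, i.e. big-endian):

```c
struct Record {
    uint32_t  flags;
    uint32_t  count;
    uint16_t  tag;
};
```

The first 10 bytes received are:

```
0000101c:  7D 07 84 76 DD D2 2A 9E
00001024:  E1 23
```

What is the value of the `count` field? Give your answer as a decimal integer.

`count` follows `flags` (4 bytes), so it starts at byte offset 4 and occupies 4 bytes.
Bytes at offsets 4..7: DD D2 2A 9E.
Big-endian: lowest address holds the most-significant byte.
The bytes are already most-significant first: 0xDDD22A9E.
0xDDD22A9E = 3721538206.

3721538206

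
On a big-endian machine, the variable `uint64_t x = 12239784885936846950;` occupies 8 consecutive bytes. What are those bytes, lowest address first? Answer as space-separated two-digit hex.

12239784885936846950 in hexadecimal, padded to 64 bits, is 0xA9DC73812D75F866.
Split into bytes (most-significant first): A9 DC 73 81 2D 75 F8 66.
In big-endian order the high byte comes first in memory.
So the memory order matches the most-significant-first order: A9 DC 73 81 2D 75 F8 66.

A9 DC 73 81 2D 75 F8 66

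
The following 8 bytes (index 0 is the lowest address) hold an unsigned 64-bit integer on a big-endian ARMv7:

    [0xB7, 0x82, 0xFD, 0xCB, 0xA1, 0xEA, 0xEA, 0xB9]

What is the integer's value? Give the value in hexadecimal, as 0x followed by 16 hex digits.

0xB782FDCBA1EAEAB9

Big-endian stores the most-significant byte at the lowest address.
The bytes are already most-significant first: 0xB782FDCBA1EAEAB9.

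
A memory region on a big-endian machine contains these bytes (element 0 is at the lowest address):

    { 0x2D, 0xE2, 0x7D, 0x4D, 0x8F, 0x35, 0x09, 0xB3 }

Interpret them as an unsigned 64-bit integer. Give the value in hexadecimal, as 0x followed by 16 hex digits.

Big-endian: lowest address holds the most-significant byte.
The bytes are already most-significant first: 0x2DE27D4D8F3509B3.

0x2DE27D4D8F3509B3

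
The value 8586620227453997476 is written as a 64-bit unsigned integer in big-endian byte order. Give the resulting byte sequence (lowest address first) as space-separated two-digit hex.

77 29 CD 9A 5E 94 51 A4

8586620227453997476 in hexadecimal, padded to 64 bits, is 0x7729CD9A5E9451A4.
Split into bytes (most-significant first): 77 29 CD 9A 5E 94 51 A4.
Big-endian: lowest address holds the most-significant byte.
So the memory order matches the most-significant-first order: 77 29 CD 9A 5E 94 51 A4.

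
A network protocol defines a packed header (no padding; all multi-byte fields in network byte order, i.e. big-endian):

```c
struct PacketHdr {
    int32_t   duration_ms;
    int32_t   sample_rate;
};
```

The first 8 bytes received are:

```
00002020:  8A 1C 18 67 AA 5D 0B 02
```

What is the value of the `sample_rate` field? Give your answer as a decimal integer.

-1436742910

`sample_rate` follows `duration_ms` (4 bytes), so it starts at byte offset 4 and occupies 4 bytes.
Bytes at offsets 4..7: AA 5D 0B 02.
Big-endian: lowest address holds the most-significant byte.
The bytes are already most-significant first: 0xAA5D0B02.
Top bit is set, so as a signed 32-bit value this is 0xAA5D0B02 − 2^32 = -1436742910.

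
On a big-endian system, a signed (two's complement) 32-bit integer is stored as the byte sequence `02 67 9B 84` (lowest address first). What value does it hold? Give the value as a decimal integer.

Big-endian stores the most-significant byte at the lowest address.
The bytes are already most-significant first: 0x02679B84.
0x02679B84 = 40344452.

40344452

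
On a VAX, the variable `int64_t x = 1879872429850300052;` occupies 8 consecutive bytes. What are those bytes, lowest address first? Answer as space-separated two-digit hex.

1879872429850300052 in hexadecimal, padded to 64 bits, is 0x1A16A603D4470E94.
Split into bytes (most-significant first): 1A 16 A6 03 D4 47 0E 94.
Little-endian: lowest address holds the least-significant byte.
So at ascending addresses the bytes are 94 0E 47 D4 03 A6 16 1A.

94 0E 47 D4 03 A6 16 1A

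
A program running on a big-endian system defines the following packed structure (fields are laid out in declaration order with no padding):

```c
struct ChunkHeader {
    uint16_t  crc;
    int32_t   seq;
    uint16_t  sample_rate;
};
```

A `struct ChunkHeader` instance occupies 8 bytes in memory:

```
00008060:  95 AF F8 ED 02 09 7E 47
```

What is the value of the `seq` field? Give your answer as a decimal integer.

`seq` follows `crc` (2 bytes), so it starts at byte offset 2 and occupies 4 bytes.
Bytes at offsets 2..5: F8 ED 02 09.
In big-endian order the high byte comes first in memory.
The bytes are already most-significant first: 0xF8ED0209.
Top bit is set, so as a signed 32-bit value this is 0xF8ED0209 − 2^32 = -118685175.

-118685175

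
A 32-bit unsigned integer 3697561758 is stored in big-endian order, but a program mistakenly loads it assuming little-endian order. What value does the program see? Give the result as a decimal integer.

2656068828

3697561758 in 32-bit hexadecimal is 0xDC64509E.
Stored big-endian, the bytes at ascending addresses are DC 64 50 9E.
Read back as little-endian, the first byte is least significant, giving 0x9E5064DC.
0x9E5064DC = 2656068828.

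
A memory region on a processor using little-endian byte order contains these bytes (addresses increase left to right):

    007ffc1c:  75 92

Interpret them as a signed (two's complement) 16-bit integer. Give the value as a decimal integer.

Little-endian: lowest address holds the least-significant byte.
Reassemble most-significant byte first: 92 75 → 0x9275.
Top bit is set, so as a signed 16-bit value this is 0x9275 − 2^16 = -28043.

-28043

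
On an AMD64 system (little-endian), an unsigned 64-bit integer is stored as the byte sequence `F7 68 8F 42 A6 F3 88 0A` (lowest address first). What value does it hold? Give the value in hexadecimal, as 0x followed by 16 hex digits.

Little-endian: lowest address holds the least-significant byte.
Reassemble most-significant byte first: 0A 88 F3 A6 42 8F 68 F7 → 0x0A88F3A6428F68F7.

0x0A88F3A6428F68F7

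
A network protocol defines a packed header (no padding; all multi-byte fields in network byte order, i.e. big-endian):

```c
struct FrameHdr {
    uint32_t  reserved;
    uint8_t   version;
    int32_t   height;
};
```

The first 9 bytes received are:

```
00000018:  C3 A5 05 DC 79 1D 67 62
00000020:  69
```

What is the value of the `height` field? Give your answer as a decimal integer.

493314665

`height` follows `reserved` (4 B), `version` (1 B), so it starts at offset 4 + 1 = 5 and occupies 4 bytes.
Bytes at offsets 5..8: 1D 67 62 69.
Big-endian stores the most-significant byte at the lowest address.
The bytes are already most-significant first: 0x1D676269.
0x1D676269 = 493314665.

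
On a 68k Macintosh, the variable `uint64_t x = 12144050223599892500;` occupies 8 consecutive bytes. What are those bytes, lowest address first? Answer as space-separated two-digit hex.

A8 88 55 56 20 2C B8 14

12144050223599892500 in hexadecimal, padded to 64 bits, is 0xA8885556202CB814.
Split into bytes (most-significant first): A8 88 55 56 20 2C B8 14.
In big-endian order the high byte comes first in memory.
So the memory order matches the most-significant-first order: A8 88 55 56 20 2C B8 14.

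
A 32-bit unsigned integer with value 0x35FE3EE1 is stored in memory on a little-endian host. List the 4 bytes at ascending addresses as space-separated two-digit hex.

Split into bytes (most-significant first): 35 FE 3E E1.
In little-endian order the low byte comes first in memory.
So at ascending addresses the bytes are E1 3E FE 35.

E1 3E FE 35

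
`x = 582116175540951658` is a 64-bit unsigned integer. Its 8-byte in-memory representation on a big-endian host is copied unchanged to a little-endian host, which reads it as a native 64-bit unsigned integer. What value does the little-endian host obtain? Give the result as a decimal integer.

7681488216101688328

582116175540951658 in 64-bit hexadecimal is 0x08141793D5209A6A.
Stored big-endian, the bytes at ascending addresses are 08 14 17 93 D5 20 9A 6A.
Read back as little-endian, the first byte is least significant, giving 0x6A9A20D593171408.
0x6A9A20D593171408 = 7681488216101688328.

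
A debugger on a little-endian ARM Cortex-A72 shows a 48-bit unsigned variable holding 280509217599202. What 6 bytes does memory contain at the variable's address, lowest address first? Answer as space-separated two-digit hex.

280509217599202 in hexadecimal, padded to 48 bits, is 0xFF1F24456EE2.
Split into bytes (most-significant first): FF 1F 24 45 6E E2.
Little-endian: lowest address holds the least-significant byte.
So at ascending addresses the bytes are E2 6E 45 24 1F FF.

E2 6E 45 24 1F FF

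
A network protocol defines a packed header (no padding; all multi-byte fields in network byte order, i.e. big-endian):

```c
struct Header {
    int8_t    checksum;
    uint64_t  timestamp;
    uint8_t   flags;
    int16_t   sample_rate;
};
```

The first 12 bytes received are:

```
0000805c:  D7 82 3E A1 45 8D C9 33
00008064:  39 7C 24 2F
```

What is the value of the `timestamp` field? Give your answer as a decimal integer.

`timestamp` follows `checksum` (1 byte), so it starts at byte offset 1 and occupies 8 bytes.
Bytes at offsets 1..8: 82 3E A1 45 8D C9 33 39.
Big-endian: lowest address holds the most-significant byte.
The bytes are already most-significant first: 0x823EA1458DC93339.
0x823EA1458DC93339 = 9385115993590281017.

9385115993590281017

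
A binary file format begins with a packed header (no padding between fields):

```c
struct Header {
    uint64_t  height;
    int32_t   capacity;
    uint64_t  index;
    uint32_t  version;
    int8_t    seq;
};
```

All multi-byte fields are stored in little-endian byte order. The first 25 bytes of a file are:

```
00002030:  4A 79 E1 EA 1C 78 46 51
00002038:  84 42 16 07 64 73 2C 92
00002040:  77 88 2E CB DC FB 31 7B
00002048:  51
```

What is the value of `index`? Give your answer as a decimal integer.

14640789485762933604

`index` follows `height` (8 B), `capacity` (4 B), so it starts at offset 8 + 4 = 12 and occupies 8 bytes.
Bytes at offsets 12..19: 64 73 2C 92 77 88 2E CB.
In little-endian order the low byte comes first in memory.
Reassemble most-significant byte first: CB 2E 88 77 92 2C 73 64 → 0xCB2E8877922C7364.
0xCB2E8877922C7364 = 14640789485762933604.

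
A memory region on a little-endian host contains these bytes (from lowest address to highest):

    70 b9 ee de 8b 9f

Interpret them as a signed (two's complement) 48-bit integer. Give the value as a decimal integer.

-106051887253136

Little-endian stores the least-significant byte at the lowest address.
Reassemble most-significant byte first: 9F 8B DE EE B9 70 → 0x9F8BDEEEB970.
Top bit is set, so as a signed 48-bit value this is 0x9F8BDEEEB970 − 2^48 = -106051887253136.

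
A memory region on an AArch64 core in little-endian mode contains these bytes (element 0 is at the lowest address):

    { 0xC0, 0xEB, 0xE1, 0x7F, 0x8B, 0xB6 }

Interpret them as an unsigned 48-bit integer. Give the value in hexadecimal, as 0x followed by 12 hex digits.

0xB68B7FE1EBC0

In little-endian order the low byte comes first in memory.
Reassemble most-significant byte first: B6 8B 7F E1 EB C0 → 0xB68B7FE1EBC0.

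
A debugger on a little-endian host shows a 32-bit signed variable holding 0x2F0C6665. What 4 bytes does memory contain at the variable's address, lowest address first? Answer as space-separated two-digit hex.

Split into bytes (most-significant first): 2F 0C 66 65.
Little-endian stores the least-significant byte at the lowest address.
So at ascending addresses the bytes are 65 66 0C 2F.

65 66 0C 2F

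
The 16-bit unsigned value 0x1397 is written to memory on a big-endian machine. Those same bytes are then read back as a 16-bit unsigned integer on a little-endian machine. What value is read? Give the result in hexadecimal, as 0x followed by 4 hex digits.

0x9713

Stored big-endian, the bytes at ascending addresses are 13 97.
Read back as little-endian, the first byte is least significant, giving 0x9713.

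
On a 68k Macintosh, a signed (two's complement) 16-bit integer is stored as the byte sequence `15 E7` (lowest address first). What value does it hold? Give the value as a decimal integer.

5607

Big-endian: lowest address holds the most-significant byte.
The bytes are already most-significant first: 0x15E7.
0x15E7 = 5607.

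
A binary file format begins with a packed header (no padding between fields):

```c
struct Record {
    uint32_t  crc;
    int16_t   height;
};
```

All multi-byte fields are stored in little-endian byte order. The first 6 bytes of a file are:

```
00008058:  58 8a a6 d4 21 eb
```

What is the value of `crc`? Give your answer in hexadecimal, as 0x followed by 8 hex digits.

0xD4A68A58

`crc` is the first field, at byte offset 0, occupying 4 bytes.
Bytes at offsets 0..3: 58 8A A6 D4.
Little-endian: lowest address holds the least-significant byte.
Reassemble most-significant byte first: D4 A6 8A 58 → 0xD4A68A58.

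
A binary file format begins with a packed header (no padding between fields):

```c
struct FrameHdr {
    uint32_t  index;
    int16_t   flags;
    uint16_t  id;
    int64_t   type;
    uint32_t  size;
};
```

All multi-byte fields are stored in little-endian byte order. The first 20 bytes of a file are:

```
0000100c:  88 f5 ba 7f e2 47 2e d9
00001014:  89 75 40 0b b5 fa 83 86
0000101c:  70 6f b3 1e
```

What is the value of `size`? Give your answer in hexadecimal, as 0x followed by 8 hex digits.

0x1EB36F70

`size` follows `index` (4 B), `flags` (2 B), `id` (2 B), `type` (8 B), so it starts at offset 4 + 2 + 2 + 8 = 16 and occupies 4 bytes.
Bytes at offsets 16..19: 70 6F B3 1E.
In little-endian order the low byte comes first in memory.
Reassemble most-significant byte first: 1E B3 6F 70 → 0x1EB36F70.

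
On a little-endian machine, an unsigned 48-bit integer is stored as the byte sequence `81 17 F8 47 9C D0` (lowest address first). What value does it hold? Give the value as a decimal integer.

229369640916865

Little-endian: lowest address holds the least-significant byte.
Reassemble most-significant byte first: D0 9C 47 F8 17 81 → 0xD09C47F81781.
0xD09C47F81781 = 229369640916865.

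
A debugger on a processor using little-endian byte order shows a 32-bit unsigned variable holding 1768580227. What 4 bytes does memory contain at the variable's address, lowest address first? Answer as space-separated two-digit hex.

1768580227 in hexadecimal, padded to 32 bits, is 0x696A6483.
Split into bytes (most-significant first): 69 6A 64 83.
Little-endian stores the least-significant byte at the lowest address.
So at ascending addresses the bytes are 83 64 6A 69.

83 64 6A 69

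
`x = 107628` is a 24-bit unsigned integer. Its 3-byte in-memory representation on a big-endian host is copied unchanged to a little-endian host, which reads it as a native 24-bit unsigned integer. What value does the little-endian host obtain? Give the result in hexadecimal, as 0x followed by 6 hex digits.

107628 in 24-bit hexadecimal is 0x01A46C.
Stored big-endian, the bytes at ascending addresses are 01 A4 6C.
Read back as little-endian, the first byte is least significant, giving 0x6CA401.

0x6CA401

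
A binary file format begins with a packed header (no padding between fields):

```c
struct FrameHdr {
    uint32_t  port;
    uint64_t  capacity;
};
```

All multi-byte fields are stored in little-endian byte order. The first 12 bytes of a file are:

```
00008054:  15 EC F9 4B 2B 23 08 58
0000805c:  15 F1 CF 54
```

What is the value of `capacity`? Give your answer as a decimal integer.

6111368293338587947

`capacity` follows `port` (4 bytes), so it starts at byte offset 4 and occupies 8 bytes.
Bytes at offsets 4..11: 2B 23 08 58 15 F1 CF 54.
Little-endian: lowest address holds the least-significant byte.
Reassemble most-significant byte first: 54 CF F1 15 58 08 23 2B → 0x54CFF1155808232B.
0x54CFF1155808232B = 6111368293338587947.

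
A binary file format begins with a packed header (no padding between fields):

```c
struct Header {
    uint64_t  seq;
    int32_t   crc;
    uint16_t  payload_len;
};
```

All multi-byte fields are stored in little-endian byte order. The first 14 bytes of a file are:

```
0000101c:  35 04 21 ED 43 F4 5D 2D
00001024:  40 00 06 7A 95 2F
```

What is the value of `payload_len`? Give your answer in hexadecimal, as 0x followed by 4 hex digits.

`payload_len` follows `seq` (8 B), `crc` (4 B), so it starts at offset 8 + 4 = 12 and occupies 2 bytes.
Bytes at offsets 12..13: 95 2F.
In little-endian order the low byte comes first in memory.
Reassemble most-significant byte first: 2F 95 → 0x2F95.

0x2F95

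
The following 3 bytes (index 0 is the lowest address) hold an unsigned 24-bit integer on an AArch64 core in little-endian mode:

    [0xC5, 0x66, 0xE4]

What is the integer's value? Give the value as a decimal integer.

14968517

Little-endian: lowest address holds the least-significant byte.
Reassemble most-significant byte first: E4 66 C5 → 0xE466C5.
0xE466C5 = 14968517.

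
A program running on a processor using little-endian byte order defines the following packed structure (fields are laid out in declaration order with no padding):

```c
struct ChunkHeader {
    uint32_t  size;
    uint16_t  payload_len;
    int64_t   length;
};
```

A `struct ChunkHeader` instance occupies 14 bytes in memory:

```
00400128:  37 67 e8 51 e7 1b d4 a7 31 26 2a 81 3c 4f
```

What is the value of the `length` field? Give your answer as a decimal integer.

`length` follows `size` (4 B), `payload_len` (2 B), so it starts at offset 4 + 2 = 6 and occupies 8 bytes.
Bytes at offsets 6..13: D4 A7 31 26 2A 81 3C 4F.
In little-endian order the low byte comes first in memory.
Reassemble most-significant byte first: 4F 3C 81 2A 26 31 A7 D4 → 0x4F3C812A2631A7D4.
0x4F3C812A2631A7D4 = 5709580445628344276.

5709580445628344276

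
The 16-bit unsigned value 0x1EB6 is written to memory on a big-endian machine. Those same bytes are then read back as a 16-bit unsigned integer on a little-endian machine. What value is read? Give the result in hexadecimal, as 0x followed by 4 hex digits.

Stored big-endian, the bytes at ascending addresses are 1E B6.
Read back as little-endian, the first byte is least significant, giving 0xB61E.

0xB61E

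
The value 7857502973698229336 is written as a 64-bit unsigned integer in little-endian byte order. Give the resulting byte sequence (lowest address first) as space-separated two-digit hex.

58 C4 DB E0 52 75 0B 6D

7857502973698229336 in hexadecimal, padded to 64 bits, is 0x6D0B7552E0DBC458.
Split into bytes (most-significant first): 6D 0B 75 52 E0 DB C4 58.
Little-endian: lowest address holds the least-significant byte.
So at ascending addresses the bytes are 58 C4 DB E0 52 75 0B 6D.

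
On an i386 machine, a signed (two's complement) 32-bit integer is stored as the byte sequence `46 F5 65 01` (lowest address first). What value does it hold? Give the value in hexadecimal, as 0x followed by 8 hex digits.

0x0165F546

Little-endian stores the least-significant byte at the lowest address.
Reassemble most-significant byte first: 01 65 F5 46 → 0x0165F546.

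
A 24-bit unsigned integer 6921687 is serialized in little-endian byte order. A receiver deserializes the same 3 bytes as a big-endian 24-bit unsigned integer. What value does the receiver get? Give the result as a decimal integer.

6921687 in 24-bit hexadecimal is 0x699DD7.
Stored little-endian, the bytes at ascending addresses are D7 9D 69.
Read back as big-endian, the last byte is least significant, giving 0xD79D69.
0xD79D69 = 14130537.

14130537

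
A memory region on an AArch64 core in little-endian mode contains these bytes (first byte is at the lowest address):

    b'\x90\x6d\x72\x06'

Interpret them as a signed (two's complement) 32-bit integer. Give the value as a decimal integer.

108162448

In little-endian order the low byte comes first in memory.
Reassemble most-significant byte first: 06 72 6D 90 → 0x06726D90.
0x06726D90 = 108162448.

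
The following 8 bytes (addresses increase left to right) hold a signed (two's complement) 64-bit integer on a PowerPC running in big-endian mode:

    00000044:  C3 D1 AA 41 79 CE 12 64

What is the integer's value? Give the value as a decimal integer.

-4336497767987932572

Big-endian: lowest address holds the most-significant byte.
The bytes are already most-significant first: 0xC3D1AA4179CE1264.
Top bit is set, so as a signed 64-bit value this is 0xC3D1AA4179CE1264 − 2^64 = -4336497767987932572.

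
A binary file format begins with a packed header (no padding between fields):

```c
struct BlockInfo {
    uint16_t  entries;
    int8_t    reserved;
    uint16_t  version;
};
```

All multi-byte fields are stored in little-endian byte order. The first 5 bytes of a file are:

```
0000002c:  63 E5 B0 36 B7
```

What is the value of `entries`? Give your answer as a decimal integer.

`entries` is the first field, at byte offset 0, occupying 2 bytes.
Bytes at offsets 0..1: 63 E5.
Little-endian stores the least-significant byte at the lowest address.
Reassemble most-significant byte first: E5 63 → 0xE563.
0xE563 = 58723.

58723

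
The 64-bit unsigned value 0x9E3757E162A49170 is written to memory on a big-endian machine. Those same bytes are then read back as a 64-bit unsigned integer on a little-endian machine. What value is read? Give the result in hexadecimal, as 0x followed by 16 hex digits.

Stored big-endian, the bytes at ascending addresses are 9E 37 57 E1 62 A4 91 70.
Read back as little-endian, the first byte is least significant, giving 0x7091A462E157379E.

0x7091A462E157379E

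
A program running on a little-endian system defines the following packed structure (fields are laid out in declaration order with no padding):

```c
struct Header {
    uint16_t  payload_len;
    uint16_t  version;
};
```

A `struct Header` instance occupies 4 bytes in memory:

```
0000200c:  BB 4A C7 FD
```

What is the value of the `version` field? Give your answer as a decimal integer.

`version` follows `payload_len` (2 bytes), so it starts at byte offset 2 and occupies 2 bytes.
Bytes at offsets 2..3: C7 FD.
In little-endian order the low byte comes first in memory.
Reassemble most-significant byte first: FD C7 → 0xFDC7.
0xFDC7 = 64967.

64967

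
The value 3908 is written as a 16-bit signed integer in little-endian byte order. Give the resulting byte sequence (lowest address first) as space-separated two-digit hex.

3908 in hexadecimal, padded to 16 bits, is 0x0F44.
Split into bytes (most-significant first): 0F 44.
In little-endian order the low byte comes first in memory.
So at ascending addresses the bytes are 44 0F.

44 0F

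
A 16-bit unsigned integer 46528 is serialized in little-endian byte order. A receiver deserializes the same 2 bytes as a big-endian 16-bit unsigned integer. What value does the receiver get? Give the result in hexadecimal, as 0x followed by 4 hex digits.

46528 in 16-bit hexadecimal is 0xB5C0.
Stored little-endian, the bytes at ascending addresses are C0 B5.
Read back as big-endian, the last byte is least significant, giving 0xC0B5.

0xC0B5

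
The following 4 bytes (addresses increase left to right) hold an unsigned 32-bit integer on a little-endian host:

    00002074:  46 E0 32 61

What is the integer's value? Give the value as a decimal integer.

1630724166

Little-endian: lowest address holds the least-significant byte.
Reassemble most-significant byte first: 61 32 E0 46 → 0x6132E046.
0x6132E046 = 1630724166.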